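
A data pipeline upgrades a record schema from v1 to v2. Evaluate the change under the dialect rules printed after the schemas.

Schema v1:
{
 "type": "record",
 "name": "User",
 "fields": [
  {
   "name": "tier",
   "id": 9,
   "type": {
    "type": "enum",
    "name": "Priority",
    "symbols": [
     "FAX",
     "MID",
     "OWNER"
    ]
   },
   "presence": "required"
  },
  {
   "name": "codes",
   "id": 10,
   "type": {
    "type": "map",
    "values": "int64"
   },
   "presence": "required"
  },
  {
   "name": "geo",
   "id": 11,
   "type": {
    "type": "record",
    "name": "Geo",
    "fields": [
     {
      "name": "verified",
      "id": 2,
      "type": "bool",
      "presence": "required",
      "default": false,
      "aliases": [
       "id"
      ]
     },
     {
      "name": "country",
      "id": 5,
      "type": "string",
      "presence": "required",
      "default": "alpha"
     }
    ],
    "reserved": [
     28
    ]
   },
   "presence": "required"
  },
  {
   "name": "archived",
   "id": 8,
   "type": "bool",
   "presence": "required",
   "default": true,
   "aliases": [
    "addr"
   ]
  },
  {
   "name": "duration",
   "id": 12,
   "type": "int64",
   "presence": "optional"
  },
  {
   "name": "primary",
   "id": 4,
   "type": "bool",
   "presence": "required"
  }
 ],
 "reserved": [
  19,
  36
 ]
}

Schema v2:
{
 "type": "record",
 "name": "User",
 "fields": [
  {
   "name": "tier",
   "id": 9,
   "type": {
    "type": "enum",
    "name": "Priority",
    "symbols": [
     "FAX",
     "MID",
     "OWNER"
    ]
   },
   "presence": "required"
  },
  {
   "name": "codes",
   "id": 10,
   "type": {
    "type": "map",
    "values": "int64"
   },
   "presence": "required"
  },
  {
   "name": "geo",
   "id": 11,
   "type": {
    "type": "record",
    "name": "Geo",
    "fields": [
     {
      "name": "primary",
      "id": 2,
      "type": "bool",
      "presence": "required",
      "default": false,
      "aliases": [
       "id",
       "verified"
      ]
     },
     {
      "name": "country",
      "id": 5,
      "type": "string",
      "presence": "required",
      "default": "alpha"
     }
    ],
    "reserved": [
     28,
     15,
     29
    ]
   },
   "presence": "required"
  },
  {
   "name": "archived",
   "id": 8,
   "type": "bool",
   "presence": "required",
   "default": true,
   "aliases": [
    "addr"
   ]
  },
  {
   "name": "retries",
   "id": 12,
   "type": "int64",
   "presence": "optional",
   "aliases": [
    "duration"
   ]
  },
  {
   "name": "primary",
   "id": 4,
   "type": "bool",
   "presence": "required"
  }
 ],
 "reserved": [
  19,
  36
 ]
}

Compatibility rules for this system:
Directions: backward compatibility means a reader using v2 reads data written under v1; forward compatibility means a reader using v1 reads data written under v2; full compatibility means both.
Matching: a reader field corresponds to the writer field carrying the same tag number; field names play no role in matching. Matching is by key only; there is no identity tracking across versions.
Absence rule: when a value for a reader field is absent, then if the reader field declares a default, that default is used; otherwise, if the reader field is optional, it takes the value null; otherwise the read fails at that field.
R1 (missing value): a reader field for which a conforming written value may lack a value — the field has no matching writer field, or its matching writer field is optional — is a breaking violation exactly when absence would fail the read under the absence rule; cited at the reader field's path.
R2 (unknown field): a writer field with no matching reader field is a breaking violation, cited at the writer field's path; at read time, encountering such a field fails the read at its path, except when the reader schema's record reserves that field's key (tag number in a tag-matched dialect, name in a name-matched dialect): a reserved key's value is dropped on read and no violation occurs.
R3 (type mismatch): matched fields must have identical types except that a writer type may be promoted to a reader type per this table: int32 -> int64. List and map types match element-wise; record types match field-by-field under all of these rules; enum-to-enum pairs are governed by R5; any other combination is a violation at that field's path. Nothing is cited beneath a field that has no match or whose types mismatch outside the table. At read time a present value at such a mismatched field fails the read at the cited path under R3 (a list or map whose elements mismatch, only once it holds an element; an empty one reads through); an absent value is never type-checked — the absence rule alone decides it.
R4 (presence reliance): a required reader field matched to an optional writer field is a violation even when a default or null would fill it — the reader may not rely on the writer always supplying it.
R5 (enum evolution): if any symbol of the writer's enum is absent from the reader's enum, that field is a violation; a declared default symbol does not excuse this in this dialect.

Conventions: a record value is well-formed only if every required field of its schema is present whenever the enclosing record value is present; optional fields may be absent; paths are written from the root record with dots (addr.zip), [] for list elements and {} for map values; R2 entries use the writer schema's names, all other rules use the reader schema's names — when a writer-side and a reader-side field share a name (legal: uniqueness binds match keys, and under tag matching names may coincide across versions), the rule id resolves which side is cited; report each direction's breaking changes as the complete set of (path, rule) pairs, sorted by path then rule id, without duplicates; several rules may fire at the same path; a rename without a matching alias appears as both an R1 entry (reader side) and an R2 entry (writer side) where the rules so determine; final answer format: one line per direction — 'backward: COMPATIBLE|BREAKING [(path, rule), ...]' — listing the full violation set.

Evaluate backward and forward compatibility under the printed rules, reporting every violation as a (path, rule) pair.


in User below, arrows point writer -> reader
checking backward for User: reader v2 against writer v1:
  tier: paired with writer tier (Priority -> Priority; writer required)
  codes: paired with writer codes (map<string, int64> -> map<string, int64>; writer required)
  geo: paired with writer geo (Geo -> Geo; writer required)
  archived: paired with writer archived (bool -> bool; writer required)
  retries: paired with writer duration (int64 -> int64; writer optional)
  primary: paired with writer primary (bool -> bool; writer required)
  geo.primary: paired with writer geo.verified (bool -> bool; writer required)
  geo.country: paired with writer geo.country (string -> string; writer required)
  => backward verdict for User: COMPATIBLE, no violations
checking forward for User: reader v1 against writer v2:
  tier: paired with writer tier (Priority -> Priority; writer required)
  codes: paired with writer codes (map<string, int64> -> map<string, int64>; writer required)
  geo: paired with writer geo (Geo -> Geo; writer required)
  archived: paired with writer archived (bool -> bool; writer required)
  duration: paired with writer retries (int64 -> int64; writer optional)
  primary: paired with writer primary (bool -> bool; writer required)
  geo.verified: paired with writer geo.primary (bool -> bool; writer required)
  geo.country: paired with writer geo.country (string -> string; writer required)
  => forward verdict for User: COMPATIBLE, no violations

backward: COMPATIBLE []; forward: COMPATIBLE []


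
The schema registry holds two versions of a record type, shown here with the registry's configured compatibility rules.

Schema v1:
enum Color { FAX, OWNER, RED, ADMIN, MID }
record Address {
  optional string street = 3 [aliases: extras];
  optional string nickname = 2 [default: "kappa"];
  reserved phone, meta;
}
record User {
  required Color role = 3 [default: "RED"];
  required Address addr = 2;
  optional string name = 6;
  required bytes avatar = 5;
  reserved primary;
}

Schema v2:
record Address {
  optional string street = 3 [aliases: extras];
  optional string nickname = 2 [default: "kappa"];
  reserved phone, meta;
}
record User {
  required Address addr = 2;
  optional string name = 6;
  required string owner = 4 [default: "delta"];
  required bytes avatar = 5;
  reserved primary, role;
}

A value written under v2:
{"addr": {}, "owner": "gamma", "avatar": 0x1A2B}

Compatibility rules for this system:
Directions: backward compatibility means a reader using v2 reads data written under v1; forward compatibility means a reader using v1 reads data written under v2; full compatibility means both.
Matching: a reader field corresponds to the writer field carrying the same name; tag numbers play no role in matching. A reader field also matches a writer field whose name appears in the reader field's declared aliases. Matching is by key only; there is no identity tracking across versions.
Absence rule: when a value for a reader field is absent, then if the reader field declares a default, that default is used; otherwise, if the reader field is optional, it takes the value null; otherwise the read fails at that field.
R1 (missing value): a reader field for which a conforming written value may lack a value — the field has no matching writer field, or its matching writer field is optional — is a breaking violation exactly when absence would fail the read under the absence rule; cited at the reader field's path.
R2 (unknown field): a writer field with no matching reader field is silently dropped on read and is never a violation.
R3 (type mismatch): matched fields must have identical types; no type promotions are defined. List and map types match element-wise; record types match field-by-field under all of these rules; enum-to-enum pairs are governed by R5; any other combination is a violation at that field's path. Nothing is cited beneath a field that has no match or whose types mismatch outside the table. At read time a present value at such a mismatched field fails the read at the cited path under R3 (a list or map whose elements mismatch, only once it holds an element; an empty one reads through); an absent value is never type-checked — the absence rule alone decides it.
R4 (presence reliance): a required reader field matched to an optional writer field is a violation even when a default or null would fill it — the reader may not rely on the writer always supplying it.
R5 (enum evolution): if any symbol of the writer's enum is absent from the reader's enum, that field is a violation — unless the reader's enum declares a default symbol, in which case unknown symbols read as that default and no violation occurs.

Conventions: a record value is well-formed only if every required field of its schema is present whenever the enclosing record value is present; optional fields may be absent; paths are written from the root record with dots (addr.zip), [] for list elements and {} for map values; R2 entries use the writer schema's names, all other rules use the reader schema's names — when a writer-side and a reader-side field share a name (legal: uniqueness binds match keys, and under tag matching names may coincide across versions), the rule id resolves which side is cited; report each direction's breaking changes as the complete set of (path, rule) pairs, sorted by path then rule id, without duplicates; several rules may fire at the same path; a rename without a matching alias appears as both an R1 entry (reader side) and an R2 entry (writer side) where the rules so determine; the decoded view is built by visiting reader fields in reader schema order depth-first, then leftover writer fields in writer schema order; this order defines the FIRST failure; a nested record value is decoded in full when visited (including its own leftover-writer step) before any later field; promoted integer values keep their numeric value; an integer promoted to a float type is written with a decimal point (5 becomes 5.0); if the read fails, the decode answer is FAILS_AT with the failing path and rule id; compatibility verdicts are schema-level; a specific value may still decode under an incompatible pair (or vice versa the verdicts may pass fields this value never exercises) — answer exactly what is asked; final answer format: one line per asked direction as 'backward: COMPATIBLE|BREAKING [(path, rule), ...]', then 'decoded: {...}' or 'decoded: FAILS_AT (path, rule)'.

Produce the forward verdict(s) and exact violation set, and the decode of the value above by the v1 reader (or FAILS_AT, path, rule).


forward: COMPATIBLE []; decoded: {"role": "RED", "addr": {"street": null, "nickname": "kappa"}, "name": null, "avatar": 0x1A2B}

in User below, arrows point writer -> reader
forward for User (reader v1, writer v2):
  role: no writer match
  addr: Address -> Address, writer required; from addr
  name: string -> string, writer optional; from name
  avatar: bytes -> bytes, writer required; from avatar
  writer owner: unknown to reader
  addr.street: string -> string, writer optional; from addr.street
  addr.nickname: string -> string, writer optional; from addr.nickname
  => no violations; forward on User: COMPATIBLE
migrating the User value to v1:
  role := "RED" (absent -> default)
  addr.street := null (absent, optional -> null)
  addr.nickname := "kappa" (absent -> default)
  name := null (absent, optional -> null)
  avatar := 0x1A2B
  writer owner: unknown -> dropped
  => decoded: {"role": "RED", "addr": {"street": null, "nickname": "kappa"}, "name": null, "avatar": 0x1A2B}
checking off the User differences that do not matter here:
  added field owner to record User: required string, tag 4, default "delta" (in v2 it sits immediately before avatar) -> no rule fires on it in User's dialect; the asked verdict holds
  removed field role from record User (its key "role" joins the reserved list) -> no rule fires on it in User's dialect; the asked verdict holds


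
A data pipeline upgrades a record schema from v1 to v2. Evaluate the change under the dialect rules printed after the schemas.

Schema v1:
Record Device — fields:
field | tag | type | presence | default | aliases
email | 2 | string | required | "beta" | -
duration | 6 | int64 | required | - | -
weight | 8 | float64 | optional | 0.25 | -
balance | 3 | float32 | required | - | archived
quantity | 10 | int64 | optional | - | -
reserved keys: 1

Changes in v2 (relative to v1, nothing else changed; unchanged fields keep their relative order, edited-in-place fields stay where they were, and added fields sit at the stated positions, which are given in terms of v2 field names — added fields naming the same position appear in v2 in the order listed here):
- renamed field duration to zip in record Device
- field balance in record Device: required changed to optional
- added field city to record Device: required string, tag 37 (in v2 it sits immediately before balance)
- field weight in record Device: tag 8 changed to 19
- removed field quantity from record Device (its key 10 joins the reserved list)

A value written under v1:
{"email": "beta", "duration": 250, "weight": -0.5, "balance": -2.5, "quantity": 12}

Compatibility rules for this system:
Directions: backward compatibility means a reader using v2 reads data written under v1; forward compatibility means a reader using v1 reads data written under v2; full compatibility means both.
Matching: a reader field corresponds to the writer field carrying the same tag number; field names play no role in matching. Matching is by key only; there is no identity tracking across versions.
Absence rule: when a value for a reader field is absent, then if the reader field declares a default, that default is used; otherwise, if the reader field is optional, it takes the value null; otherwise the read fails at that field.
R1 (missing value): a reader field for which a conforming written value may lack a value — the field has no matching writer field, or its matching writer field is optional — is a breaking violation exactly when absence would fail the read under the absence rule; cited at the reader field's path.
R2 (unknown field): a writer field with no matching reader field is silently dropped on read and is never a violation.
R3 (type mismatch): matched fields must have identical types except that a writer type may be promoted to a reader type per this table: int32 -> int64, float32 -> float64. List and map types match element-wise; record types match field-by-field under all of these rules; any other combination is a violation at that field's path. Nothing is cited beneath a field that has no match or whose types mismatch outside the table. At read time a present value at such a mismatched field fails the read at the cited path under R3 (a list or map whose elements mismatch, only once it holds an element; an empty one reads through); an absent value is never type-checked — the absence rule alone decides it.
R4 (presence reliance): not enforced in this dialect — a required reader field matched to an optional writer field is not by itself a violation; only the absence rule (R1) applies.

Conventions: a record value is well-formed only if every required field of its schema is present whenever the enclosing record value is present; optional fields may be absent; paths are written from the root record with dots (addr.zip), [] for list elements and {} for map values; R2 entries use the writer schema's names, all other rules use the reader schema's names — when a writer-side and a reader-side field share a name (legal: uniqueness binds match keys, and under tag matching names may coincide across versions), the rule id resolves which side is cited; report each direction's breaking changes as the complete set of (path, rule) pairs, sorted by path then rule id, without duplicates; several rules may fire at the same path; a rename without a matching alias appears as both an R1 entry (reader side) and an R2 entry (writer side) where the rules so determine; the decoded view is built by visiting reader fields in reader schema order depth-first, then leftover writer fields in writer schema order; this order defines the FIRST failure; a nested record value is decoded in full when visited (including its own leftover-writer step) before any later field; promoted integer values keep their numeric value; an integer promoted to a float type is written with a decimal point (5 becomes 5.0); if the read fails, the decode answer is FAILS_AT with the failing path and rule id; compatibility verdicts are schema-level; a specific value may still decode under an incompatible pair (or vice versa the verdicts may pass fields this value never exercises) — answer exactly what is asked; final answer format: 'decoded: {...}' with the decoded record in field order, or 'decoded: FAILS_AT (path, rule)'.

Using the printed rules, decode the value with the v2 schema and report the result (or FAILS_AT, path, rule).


decoded: FAILS_AT (city, R1)

in Device below, arrows point writer -> reader
decoding the Device value with the v2 reader:
  email := "beta"
  zip := 250 (from writer duration)
  weight := 0.25 (no value, default fills)
  read fails at city under R1 (no fill)
  => FAILS_AT (city, R1)
the other Device changes do not affect what is asked:
  renamed field duration to zip in record Device -> inert under this dialect — no rule fires on Device and the result does not move
  field balance in record Device: required changed to optional -> a verdict-level change on Device — the shown value reads the same
  field weight in record Device: tag 8 changed to 19 -> inert under this dialect — no rule fires on Device and the result does not move
  removed field quantity from record Device (its key 10 joins the reserved list) -> inert under this dialect — no rule fires on Device and the result does not move


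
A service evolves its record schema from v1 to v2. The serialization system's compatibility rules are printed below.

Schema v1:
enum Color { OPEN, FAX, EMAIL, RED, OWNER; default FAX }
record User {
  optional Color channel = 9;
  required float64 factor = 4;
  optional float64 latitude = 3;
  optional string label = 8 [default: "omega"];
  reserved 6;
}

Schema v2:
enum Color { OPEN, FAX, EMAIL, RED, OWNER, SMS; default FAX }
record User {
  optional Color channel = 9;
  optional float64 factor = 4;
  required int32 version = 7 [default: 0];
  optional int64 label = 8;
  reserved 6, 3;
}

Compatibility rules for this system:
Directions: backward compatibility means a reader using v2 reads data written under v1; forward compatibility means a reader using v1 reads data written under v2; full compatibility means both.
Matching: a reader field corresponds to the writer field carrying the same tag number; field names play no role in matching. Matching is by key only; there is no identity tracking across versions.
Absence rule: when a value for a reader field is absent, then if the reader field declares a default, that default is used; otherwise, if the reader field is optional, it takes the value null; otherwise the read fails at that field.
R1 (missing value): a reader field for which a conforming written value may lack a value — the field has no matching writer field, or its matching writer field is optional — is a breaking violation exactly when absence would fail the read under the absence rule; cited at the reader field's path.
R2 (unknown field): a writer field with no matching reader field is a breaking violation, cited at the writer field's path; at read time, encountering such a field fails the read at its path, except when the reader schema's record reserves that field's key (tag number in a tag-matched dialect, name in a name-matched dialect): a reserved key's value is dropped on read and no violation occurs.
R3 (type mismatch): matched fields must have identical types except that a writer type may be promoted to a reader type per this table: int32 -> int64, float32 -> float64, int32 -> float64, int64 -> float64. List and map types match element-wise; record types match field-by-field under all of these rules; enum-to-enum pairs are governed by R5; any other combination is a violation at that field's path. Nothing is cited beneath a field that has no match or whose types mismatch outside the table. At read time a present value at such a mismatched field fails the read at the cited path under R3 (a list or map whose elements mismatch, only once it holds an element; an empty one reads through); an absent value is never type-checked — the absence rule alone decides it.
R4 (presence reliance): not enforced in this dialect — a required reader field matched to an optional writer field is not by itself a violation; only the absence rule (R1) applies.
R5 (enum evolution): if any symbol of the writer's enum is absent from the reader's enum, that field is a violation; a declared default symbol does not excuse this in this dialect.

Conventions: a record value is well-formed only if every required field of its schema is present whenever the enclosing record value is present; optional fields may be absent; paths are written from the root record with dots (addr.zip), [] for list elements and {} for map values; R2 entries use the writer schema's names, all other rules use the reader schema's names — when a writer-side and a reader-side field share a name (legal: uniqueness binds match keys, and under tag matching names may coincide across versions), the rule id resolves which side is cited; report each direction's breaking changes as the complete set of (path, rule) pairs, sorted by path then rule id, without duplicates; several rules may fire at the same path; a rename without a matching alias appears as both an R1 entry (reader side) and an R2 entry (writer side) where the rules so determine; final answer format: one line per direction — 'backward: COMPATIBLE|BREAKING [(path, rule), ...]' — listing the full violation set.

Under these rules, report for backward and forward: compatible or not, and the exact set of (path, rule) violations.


each type pair in User: writer, then reader
backward analysis of User with v2 as reader and v1 as writer:
  Color -> Color, writer optional: channel aligns to channel
  float64 -> float64, writer required: factor aligns to factor
  no writer field matches reader version
  string -> int64, writer optional: label aligns to label
  leftover writer field: latitude
  rule R3 violated at label
  => backward verdict for User: BREAKING, 1 violation(s)
forward analysis of User with v1 as reader and v2 as writer:
  Color -> Color, writer optional: channel aligns to channel
  float64 -> float64, writer optional: factor aligns to factor
  no writer field matches reader latitude
  int64 -> string, writer optional: label aligns to label
  leftover writer field: version
  rule R5 violated at channel
  rule R1 violated at factor
  rule R3 violated at label
  rule R2 violated at version
  => forward verdict for User: BREAKING, 4 violation(s)

backward: BREAKING [(label, R3)]; forward: BREAKING [(channel, R5), (factor, R1), (label, R3), (version, R2)]


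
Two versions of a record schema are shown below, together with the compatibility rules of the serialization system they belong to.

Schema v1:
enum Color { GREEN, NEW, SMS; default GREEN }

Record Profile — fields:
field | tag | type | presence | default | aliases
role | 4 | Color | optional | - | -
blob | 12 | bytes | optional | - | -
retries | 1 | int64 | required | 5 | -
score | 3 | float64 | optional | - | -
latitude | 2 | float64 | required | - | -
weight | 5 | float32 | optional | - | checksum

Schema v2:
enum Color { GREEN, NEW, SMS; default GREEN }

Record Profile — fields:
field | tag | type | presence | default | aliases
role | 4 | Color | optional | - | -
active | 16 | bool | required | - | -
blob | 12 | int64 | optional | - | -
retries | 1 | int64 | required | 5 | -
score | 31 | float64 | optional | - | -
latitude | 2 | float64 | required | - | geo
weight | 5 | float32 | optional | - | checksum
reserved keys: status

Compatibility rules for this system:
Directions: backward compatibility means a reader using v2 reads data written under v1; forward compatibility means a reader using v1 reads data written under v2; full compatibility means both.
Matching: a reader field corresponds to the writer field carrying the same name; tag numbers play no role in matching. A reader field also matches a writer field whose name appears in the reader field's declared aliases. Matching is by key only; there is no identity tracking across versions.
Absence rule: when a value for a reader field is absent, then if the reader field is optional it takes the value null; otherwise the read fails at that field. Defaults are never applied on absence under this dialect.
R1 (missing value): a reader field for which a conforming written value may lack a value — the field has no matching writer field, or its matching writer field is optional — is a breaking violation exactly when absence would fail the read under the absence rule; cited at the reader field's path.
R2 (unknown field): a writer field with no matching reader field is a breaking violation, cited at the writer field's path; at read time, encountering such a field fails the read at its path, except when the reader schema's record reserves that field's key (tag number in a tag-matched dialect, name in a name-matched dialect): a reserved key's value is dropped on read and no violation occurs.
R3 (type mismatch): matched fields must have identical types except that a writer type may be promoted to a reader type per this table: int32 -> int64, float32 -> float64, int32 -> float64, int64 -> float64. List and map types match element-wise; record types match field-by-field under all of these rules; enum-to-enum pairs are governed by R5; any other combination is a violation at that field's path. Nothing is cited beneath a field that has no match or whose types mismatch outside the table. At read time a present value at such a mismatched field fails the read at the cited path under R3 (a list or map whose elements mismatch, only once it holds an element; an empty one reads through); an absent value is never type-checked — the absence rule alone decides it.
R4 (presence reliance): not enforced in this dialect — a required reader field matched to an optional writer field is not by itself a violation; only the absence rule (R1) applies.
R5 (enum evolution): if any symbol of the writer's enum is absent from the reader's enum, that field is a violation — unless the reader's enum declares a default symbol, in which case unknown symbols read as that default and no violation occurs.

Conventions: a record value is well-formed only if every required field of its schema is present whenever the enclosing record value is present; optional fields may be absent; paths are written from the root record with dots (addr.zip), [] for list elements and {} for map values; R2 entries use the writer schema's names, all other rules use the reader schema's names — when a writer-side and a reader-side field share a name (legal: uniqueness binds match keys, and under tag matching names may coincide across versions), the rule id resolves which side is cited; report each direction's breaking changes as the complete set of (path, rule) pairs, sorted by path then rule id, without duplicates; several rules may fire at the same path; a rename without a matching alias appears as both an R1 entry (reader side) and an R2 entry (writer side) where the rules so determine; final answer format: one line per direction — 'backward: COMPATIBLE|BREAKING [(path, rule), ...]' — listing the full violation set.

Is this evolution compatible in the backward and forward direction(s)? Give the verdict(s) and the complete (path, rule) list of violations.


backward: BREAKING [(active, R1), (blob, R3)]; forward: BREAKING [(active, R2), (blob, R3)]

arrows below run writer -> reader for Profile
backward pass over Profile, reader schema v2, writer schema v1:
  writer optional, Color -> Color: reader role maps from writer role
  active: no writer match
  writer optional, bytes -> int64: reader blob maps from writer blob
  writer required, int64 -> int64: reader retries maps from writer retries
  writer optional, float64 -> float64: reader score maps from writer score
  writer required, float64 -> float64: reader latitude maps from writer latitude
  writer optional, float32 -> float32: reader weight maps from writer weight
  R1 fires at active
  R3 fires at blob
  => backward: BREAKING (2)
forward pass over Profile, reader schema v1, writer schema v2:
  writer optional, Color -> Color: reader role maps from writer role
  writer optional, int64 -> bytes: reader blob maps from writer blob
  writer required, int64 -> int64: reader retries maps from writer retries
  writer optional, float64 -> float64: reader score maps from writer score
  writer required, float64 -> float64: reader latitude maps from writer latitude
  writer optional, float32 -> float32: reader weight maps from writer weight
  leftover writer field: active
  R2 fires at active
  R3 fires at blob
  => forward: BREAKING (2)


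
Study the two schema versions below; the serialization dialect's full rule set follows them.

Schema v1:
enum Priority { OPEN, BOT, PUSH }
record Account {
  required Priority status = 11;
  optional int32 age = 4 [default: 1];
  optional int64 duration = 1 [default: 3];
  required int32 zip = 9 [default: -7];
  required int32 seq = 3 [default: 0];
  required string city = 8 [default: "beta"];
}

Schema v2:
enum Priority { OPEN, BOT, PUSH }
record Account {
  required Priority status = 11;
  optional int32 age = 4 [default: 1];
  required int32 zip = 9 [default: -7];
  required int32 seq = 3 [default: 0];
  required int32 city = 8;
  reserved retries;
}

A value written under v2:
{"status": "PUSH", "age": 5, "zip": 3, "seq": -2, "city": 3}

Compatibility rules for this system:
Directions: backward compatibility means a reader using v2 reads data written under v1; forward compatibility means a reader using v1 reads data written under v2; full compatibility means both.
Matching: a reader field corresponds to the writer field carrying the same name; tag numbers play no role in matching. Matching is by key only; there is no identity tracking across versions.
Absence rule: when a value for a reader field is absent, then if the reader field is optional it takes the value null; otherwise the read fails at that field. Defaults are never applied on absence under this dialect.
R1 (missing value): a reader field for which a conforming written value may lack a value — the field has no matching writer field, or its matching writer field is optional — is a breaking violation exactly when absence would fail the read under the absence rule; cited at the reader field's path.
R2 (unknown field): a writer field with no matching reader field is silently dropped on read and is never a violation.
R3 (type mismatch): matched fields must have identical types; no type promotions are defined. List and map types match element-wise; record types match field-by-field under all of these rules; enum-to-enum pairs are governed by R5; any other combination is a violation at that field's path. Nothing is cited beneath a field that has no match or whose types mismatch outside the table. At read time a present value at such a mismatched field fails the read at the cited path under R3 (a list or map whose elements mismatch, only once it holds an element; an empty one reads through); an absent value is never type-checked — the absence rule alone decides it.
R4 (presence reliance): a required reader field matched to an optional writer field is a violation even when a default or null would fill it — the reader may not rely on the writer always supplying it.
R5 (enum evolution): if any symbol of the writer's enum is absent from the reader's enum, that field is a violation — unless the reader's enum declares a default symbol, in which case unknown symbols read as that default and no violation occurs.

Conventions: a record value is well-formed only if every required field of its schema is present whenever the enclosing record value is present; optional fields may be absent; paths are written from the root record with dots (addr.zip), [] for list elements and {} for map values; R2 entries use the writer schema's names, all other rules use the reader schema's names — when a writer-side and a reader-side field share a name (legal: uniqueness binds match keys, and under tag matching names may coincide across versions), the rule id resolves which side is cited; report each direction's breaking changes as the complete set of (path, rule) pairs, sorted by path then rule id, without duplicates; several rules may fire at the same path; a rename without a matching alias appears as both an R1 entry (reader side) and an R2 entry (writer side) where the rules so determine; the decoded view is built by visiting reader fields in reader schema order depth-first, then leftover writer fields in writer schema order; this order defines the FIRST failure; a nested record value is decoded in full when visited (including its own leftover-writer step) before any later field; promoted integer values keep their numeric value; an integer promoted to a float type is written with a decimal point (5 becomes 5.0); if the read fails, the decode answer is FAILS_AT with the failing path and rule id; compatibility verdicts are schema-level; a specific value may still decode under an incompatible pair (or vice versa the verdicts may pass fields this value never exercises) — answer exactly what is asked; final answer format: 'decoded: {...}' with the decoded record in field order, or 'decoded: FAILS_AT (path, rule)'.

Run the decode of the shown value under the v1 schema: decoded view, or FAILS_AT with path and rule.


decoded: FAILS_AT (city, R3)

arrows below run writer -> reader for Account
decode (reader v1):
  status := "PUSH"
  age := 5
  duration := null (absent, optional -> null)
  zip := 3
  seq := -2
  read fails at city under R3
  => FAILS_AT (city, R3)
diffs on Account not affecting the asked answer:
  removed field duration from record Account -> triggers nothing under the printed rules; the Account answer is the same either way


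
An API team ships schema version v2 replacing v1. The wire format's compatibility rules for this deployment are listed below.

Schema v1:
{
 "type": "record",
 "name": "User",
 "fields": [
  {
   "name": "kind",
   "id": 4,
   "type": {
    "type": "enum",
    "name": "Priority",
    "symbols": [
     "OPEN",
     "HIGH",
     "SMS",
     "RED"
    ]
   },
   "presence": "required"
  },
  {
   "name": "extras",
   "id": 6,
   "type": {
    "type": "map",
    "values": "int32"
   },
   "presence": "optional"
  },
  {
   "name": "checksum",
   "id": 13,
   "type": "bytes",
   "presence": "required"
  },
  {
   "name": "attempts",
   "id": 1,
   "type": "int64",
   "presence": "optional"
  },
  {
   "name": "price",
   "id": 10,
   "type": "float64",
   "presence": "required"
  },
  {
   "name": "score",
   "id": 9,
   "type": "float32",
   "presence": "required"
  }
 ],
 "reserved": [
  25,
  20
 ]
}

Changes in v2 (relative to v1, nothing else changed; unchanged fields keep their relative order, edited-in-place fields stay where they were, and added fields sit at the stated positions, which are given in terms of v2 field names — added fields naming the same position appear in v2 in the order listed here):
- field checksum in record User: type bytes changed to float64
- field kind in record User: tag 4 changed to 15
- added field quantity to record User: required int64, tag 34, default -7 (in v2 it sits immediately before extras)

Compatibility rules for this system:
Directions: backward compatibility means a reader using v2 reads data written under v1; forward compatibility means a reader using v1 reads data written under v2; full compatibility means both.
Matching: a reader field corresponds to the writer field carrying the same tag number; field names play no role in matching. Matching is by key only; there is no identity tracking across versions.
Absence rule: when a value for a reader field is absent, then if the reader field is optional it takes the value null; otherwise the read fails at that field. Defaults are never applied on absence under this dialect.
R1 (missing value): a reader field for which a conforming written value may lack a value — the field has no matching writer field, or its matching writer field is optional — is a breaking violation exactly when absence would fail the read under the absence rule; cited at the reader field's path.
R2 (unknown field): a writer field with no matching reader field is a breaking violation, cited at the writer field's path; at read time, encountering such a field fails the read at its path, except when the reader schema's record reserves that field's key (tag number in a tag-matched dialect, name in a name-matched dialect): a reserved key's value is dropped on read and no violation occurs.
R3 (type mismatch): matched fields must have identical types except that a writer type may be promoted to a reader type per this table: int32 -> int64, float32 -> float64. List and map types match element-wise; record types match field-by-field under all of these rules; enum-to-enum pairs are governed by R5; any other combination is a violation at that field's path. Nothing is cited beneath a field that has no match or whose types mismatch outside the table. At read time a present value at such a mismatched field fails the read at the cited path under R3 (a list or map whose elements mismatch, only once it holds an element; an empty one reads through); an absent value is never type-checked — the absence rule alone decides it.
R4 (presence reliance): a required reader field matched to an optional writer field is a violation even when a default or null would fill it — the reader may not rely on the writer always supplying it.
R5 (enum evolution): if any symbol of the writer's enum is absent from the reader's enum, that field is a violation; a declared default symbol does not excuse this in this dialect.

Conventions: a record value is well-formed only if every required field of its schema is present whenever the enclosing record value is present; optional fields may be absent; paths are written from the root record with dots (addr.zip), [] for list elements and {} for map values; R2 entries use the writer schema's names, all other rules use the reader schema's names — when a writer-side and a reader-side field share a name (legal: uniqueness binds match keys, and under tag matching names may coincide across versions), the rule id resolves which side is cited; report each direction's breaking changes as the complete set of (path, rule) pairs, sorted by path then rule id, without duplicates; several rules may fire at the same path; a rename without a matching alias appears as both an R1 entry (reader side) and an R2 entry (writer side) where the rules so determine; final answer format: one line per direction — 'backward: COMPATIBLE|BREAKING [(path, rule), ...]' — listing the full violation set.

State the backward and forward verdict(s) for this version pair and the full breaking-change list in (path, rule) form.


the writer's type comes first in each User pair
backward analysis of User with v2 as reader and v1 as writer:
  kind: no writer match
  quantity: no writer match
  writer optional, map<string, int32> -> map<string, int32>: reader extras maps from writer extras
  writer required, bytes -> float64: reader checksum maps from writer checksum
  writer optional, int64 -> int64: reader attempts maps from writer attempts
  writer required, float64 -> float64: reader price maps from writer price
  writer required, float32 -> float32: reader score maps from writer score
  leftover writer field: kind
  violation R3 at checksum
  violation R1 at kind
  violation R2 at kind
  violation R1 at quantity
  => backward: BREAKING (4)
forward analysis of User with v1 as reader and v2 as writer:
  kind: no writer match
  writer optional, map<string, int32> -> map<string, int32>: reader extras maps from writer extras
  writer required, float64 -> bytes: reader checksum maps from writer checksum
  writer optional, int64 -> int64: reader attempts maps from writer attempts
  writer required, float64 -> float64: reader price maps from writer price
  writer required, float32 -> float32: reader score maps from writer score
  leftover writer field: kind
  leftover writer field: quantity
  violation R3 at checksum
  violation R1 at kind
  violation R2 at kind
  violation R2 at quantity
  => forward: BREAKING (4)

backward: BREAKING [(checksum, R3), (kind, R1), (kind, R2), (quantity, R1)]; forward: BREAKING [(checksum, R3), (kind, R1), (kind, R2), (quantity, R2)]
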